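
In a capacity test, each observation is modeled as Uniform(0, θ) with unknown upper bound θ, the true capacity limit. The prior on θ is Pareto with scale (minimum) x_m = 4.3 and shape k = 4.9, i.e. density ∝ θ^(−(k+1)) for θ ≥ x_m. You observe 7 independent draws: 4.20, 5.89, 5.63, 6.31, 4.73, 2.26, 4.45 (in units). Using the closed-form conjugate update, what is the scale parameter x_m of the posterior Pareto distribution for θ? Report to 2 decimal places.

6.31

A Pareto(scale x_m, shape k) prior on the upper bound θ of Uniform(0, θ) is conjugate: posterior is Pareto(max(x_m, max xᵢ), k + n).
Sample maximum = 6.31; prior scale x_m = 4.3 → posterior scale = max = 6.31.
Posterior shape = 4.9 + 7 = 11.9.
Posterior scale x_m = 6.31.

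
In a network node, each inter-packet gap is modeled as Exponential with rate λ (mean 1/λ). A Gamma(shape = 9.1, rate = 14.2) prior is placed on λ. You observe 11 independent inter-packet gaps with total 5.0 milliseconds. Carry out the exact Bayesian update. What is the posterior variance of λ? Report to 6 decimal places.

With a Gamma(shape α, rate β) prior on the exponential rate λ, the posterior after n observations with total T = Σxᵢ is Gamma(α+n, β+T).
Posterior: Gamma(9.1+11, 14.2+5.0) = Gamma(20.1, 19.2).
Var = α/β² = 0.054525.

0.054525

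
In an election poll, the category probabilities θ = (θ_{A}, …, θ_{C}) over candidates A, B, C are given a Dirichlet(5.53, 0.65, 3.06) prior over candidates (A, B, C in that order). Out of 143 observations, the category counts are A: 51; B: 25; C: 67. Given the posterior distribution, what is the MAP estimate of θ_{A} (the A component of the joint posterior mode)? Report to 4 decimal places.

0.3721

The Dirichlet prior is conjugate to the Multinomial likelihood: each posterior αⱼ = prior αⱼ + observed count nⱼ.
Posterior concentration: (56.53, 25.65, 70.06), total = 152.24.
Joint mode component: (α_{A}−1)/(Σα−K) = 55.53/149.24 = 0.3721.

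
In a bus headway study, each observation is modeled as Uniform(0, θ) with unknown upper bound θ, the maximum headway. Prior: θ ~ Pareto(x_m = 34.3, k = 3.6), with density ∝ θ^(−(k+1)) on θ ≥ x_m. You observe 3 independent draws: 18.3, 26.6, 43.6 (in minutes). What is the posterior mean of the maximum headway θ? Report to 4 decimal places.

A Pareto(scale x_m, shape k) prior on the upper bound θ of Uniform(0, θ) is conjugate: posterior is Pareto(max(x_m, max xᵢ), k + n).
Sample maximum = 43.6; prior scale x_m = 34.3 → posterior scale = max = 43.6.
Posterior shape = 3.6 + 3 = 6.6.
E[θ|data] = k·x_m/(k−1) = 6.6·43.6/5.6 = 51.3857.

51.3857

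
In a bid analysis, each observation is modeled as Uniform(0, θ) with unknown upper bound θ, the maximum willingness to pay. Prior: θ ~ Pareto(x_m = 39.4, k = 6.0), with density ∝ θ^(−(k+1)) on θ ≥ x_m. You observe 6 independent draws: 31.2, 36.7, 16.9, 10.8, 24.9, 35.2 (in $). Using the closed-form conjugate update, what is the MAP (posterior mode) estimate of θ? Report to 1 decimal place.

39.4

A Pareto(scale x_m, shape k) prior on the upper bound θ of Uniform(0, θ) is conjugate: posterior is Pareto(max(x_m, max xᵢ), k + n).
Sample maximum = 36.7; prior scale x_m = 39.4 → posterior scale = max = 39.4.
Posterior shape = 6.0 + 6 = 12.0.
The Pareto density is decreasing on [x_m, ∞), so the mode is x_m = 39.4.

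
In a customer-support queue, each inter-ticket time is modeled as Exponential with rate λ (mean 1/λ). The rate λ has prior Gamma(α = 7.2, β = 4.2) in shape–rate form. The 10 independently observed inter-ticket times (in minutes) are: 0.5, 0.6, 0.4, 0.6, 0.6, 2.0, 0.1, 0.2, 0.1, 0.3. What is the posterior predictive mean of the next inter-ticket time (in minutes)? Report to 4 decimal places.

0.5926

With a Gamma(shape α, rate β) prior on the exponential rate λ, the posterior after n observations with total T = Σxᵢ is Gamma(α+n, β+T).
Sum of observations T = 5.4 minutes; n = 10.
Posterior: Gamma(7.2+10, 4.2+5.4) = Gamma(17.2, 9.6).
The predictive distribution for the next observation is Lomax; its mean is β/(α−1) = 9.6/16.2 = 0.5926.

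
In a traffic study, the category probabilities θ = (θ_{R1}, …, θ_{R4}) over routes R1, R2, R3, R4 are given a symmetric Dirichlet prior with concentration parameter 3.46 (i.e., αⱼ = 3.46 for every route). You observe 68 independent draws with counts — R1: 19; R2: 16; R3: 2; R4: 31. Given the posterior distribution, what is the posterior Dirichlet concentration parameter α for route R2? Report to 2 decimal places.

The Dirichlet prior is conjugate to the Multinomial likelihood: each posterior αⱼ = prior αⱼ + observed count nⱼ.
Posterior concentration: (22.46, 19.46, 5.46, 34.46), total = 81.84.
α_{R2} = 3.46 + 16 = 19.46.

19.46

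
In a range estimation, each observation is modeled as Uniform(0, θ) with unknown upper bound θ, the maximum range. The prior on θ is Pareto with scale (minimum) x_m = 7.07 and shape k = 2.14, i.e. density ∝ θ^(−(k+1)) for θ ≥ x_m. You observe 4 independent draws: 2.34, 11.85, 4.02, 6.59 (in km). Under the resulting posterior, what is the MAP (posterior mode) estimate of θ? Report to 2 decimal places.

11.85

A Pareto(scale x_m, shape k) prior on the upper bound θ of Uniform(0, θ) is conjugate: posterior is Pareto(max(x_m, max xᵢ), k + n).
Sample maximum = 11.85; prior scale x_m = 7.07 → posterior scale = max = 11.85.
Posterior shape = 2.14 + 4 = 6.14.
The Pareto density is decreasing on [x_m, ∞), so the mode is x_m = 11.85.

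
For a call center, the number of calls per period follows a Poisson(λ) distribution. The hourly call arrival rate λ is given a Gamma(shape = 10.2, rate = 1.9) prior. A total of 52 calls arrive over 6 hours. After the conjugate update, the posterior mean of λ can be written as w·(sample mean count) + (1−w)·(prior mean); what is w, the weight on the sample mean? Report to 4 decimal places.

With a Gamma(shape α, rate β) prior, the Poisson likelihood is conjugate: the posterior is Gamma(α + ΣXᵢ, β + n).
Posterior mean = (α₀+S)/(β₀+n) = [n/(β₀+n)]·(S/n) + [β₀/(β₀+n)]·(α₀/β₀), so only n and β₀ enter the weight.
Weight on data w = n/(β₀+n) = 6/(1.9+6) = 6/7.9 = 0.7595.

0.7595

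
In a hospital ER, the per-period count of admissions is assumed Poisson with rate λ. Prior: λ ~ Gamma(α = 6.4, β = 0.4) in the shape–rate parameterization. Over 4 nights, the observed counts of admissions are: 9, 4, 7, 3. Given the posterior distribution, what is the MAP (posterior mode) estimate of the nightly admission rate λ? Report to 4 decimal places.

6.4545

With a Gamma(shape α, rate β) prior, the Poisson likelihood is conjugate: the posterior is Gamma(α + ΣXᵢ, β + n).
Sum of counts S = 23 over n = 4 nights.
Posterior: Gamma(α+S, β+n) = Gamma(6.4+23, 0.4+4) = Gamma(29.4, 4.4).
Mode of Gamma(α,β) for α≥1 is (α−1)/β = 28.4/4.4 = 6.4545.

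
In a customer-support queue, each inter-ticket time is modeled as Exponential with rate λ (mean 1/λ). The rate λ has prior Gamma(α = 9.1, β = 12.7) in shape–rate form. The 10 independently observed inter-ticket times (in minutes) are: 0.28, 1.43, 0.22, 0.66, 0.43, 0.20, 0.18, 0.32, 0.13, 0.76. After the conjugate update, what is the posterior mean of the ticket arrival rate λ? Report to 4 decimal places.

1.1034

With a Gamma(shape α, rate β) prior on the exponential rate λ, the posterior after n observations with total T = Σxᵢ is Gamma(α+n, β+T).
Sum of observations T = 4.61 minutes; n = 10.
Posterior: Gamma(9.1+10, 12.7+4.61) = Gamma(19.1, 17.31).
Posterior mean of λ = α/β = 19.1/17.31 = 1.1034.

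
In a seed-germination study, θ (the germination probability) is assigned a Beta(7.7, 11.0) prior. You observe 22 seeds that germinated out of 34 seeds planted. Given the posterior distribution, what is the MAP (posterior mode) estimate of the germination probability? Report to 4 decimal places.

The Beta prior is conjugate to a Binomial/Bernoulli likelihood; the update adds successes to α and failures to β.
Posterior: Beta(α+k, β+n−k) = Beta(7.7+22, 11.0+12) = Beta(29.7, 23.0).
Mode of Beta(a,b) for a,b>1 is (a−1)/(a+b−2) = 28.7/50.7 = 0.5661.

0.5661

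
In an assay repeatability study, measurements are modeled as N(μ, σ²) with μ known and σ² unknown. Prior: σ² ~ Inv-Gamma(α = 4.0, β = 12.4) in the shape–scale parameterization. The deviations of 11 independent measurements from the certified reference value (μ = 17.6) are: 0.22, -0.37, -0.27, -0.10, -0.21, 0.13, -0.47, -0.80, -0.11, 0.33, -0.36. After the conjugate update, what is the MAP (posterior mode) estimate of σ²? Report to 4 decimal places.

With known mean μ and an Inverse-Gamma(α, β) prior on σ², the Normal likelihood is conjugate: posterior is Inv-Gamma(α + n/2, β + Σ(xᵢ−μ)²/2).
Σ(xᵢ−μ)² = (0.22)² + (-0.37)² + (-0.27)² + (-0.10)² + (-0.21)² + (0.13)² + (-0.47)² + (-0.80)² + (-0.11)² + (0.33)² + (-0.36)² = 1.4407.
Posterior: Inv-Gamma(4.0 + 11/2, 12.4 + 1.4407/2) = Inv-Gamma(9.50, 13.12035).
Mode = β/(α+1) = 13.12035/10.50 = 1.2496.

1.2496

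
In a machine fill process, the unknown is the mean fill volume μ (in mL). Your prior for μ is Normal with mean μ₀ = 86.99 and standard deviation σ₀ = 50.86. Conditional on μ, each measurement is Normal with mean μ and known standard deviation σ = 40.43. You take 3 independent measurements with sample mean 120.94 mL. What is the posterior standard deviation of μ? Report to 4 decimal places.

For Normal data with known variance σ², a Normal(μ₀, σ₀²) prior on μ is conjugate. Posterior precision = 1/σ₀² + n/σ²; posterior mean is the precision-weighted average of μ₀ and x̄.
σ₀² = 50.86² = 2586.7396, σ² = 40.43² = 1634.5849; σ² + n·σ₀² = 1634.5849 + 3·2586.7396 = 9394.8037.
Posterior precision = 1/σ₀² + n/σ² = 1/2586.7396 + 3/1634.5849 = (σ² + n·σ₀²)/(σ₀²σ²) = 9394.8037/(2586.7396·1634.5849); posterior variance σₙ² = σ₀²σ²/(σ² + n·σ₀²) = 2586.7396·1634.5849/9394.8037 = 450.062143.
Posterior SD = √σₙ² = √(2586.7396·1634.5849/9394.8037) = 21.2147.

21.2147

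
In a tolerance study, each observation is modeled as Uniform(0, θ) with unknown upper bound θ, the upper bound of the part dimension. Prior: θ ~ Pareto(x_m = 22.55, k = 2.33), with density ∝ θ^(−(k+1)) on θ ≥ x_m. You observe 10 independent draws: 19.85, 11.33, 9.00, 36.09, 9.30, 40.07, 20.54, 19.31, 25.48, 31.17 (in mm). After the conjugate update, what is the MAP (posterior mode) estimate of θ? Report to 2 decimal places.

40.07

A Pareto(scale x_m, shape k) prior on the upper bound θ of Uniform(0, θ) is conjugate: posterior is Pareto(max(x_m, max xᵢ), k + n).
Sample maximum = 40.07; prior scale x_m = 22.55 → posterior scale = max = 40.07.
Posterior shape = 2.33 + 10 = 12.33.
The Pareto density is decreasing on [x_m, ∞), so the mode is x_m = 40.07.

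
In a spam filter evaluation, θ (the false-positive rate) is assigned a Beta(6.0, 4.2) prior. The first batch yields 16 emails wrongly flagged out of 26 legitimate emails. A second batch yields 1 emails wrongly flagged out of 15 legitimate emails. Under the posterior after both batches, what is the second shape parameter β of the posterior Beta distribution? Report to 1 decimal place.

28.2

The Beta prior is conjugate to a Binomial/Bernoulli likelihood; the update adds successes to α and failures to β.
After batch 1: Beta(6.0+16, 4.2+10) = Beta(22.0, 14.2).
After batch 2: Beta(22.0+1, 14.2+14) = Beta(23.0, 28.2).
Posterior β = 28.2.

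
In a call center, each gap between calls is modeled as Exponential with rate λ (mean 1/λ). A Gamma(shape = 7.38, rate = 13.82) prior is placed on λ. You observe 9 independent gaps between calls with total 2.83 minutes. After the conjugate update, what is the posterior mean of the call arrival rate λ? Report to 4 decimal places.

0.9838

With a Gamma(shape α, rate β) prior on the exponential rate λ, the posterior after n observations with total T = Σxᵢ is Gamma(α+n, β+T).
Posterior: Gamma(7.38+9, 13.82+2.83) = Gamma(16.38, 16.65).
Posterior mean of λ = α/β = 16.38/16.65 = 0.9838.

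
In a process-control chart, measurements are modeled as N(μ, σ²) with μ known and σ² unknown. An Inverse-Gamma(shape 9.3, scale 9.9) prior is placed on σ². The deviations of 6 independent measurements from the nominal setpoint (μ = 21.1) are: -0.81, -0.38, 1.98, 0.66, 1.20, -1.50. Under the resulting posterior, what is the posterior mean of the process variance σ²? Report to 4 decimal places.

1.2675

With known mean μ and an Inverse-Gamma(α, β) prior on σ², the Normal likelihood is conjugate: posterior is Inv-Gamma(α + n/2, β + Σ(xᵢ−μ)²/2).
Σ(xᵢ−μ)² = (-0.81)² + (-0.38)² + (1.98)² + (0.66)² + (1.20)² + (-1.50)² = 8.8465.
Posterior: Inv-Gamma(9.3 + 6/2, 9.9 + 8.8465/2) = Inv-Gamma(12.30, 14.32325).
E[σ²|data] = β/(α−1) = 14.32325/11.30 = 1.2675.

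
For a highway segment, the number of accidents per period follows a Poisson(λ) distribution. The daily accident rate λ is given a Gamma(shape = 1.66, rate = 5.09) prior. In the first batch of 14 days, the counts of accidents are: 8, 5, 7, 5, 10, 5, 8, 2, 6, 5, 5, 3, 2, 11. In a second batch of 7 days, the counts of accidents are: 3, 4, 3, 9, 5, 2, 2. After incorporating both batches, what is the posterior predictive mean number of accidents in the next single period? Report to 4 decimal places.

With a Gamma(shape α, rate β) prior, the Poisson likelihood is conjugate: the posterior is Gamma(α + ΣXᵢ, β + n).
Batch 1: sum of counts S = 82 over n = 14 days.
After batch 1: Gamma(α+S, β+n) = Gamma(1.66+82, 5.09+14) = Gamma(83.66, 19.09).
Batch 2: sum of counts S = 28 over n = 7 days.
After batch 2: Gamma(α+S, β+n) = Gamma(83.66+28, 19.09+7) = Gamma(111.66, 26.09).
The predictive distribution for one future period is NegBinom with mean α/β = 4.2798.

4.2798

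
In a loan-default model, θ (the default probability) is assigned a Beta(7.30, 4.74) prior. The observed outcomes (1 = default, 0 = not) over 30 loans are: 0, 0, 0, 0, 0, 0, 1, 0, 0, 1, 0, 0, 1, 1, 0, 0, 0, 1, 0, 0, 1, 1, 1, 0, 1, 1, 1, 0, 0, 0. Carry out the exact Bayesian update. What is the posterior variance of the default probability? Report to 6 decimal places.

The Beta prior is conjugate to a Binomial/Bernoulli likelihood; the update adds successes to α and failures to β.
Posterior: Beta(α+k, β+n−k) = Beta(7.30+11, 4.74+19) = Beta(18.30, 23.74).
Var = αβ/((α+β)²(α+β+1)) = 18.30·23.74/(42.04²·43.04) = 0.005711.

0.005711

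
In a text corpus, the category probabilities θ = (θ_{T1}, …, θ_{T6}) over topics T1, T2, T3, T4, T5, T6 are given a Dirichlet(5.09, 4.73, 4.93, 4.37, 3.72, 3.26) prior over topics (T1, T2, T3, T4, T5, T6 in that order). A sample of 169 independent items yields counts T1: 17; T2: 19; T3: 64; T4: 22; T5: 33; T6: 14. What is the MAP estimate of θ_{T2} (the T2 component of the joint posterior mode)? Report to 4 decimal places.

The Dirichlet prior is conjugate to the Multinomial likelihood: each posterior αⱼ = prior αⱼ + observed count nⱼ.
Posterior concentration: (22.09, 23.73, 68.93, 26.37, 36.72, 17.26), total = 195.10.
Joint mode component: (α_{T2}−1)/(Σα−K) = 22.73/189.10 = 0.1202.

0.1202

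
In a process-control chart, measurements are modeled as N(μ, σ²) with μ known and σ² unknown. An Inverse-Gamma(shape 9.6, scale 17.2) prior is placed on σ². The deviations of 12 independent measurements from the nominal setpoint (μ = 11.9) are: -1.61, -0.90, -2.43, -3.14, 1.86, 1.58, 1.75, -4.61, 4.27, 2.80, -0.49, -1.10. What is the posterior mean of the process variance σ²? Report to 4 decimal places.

With known mean μ and an Inverse-Gamma(α, β) prior on σ², the Normal likelihood is conjugate: posterior is Inv-Gamma(α + n/2, β + Σ(xᵢ−μ)²/2).
Σ(xᵢ−μ)² = (-1.61)² + (-0.90)² + (-2.43)² + (-3.14)² + (1.86)² + (1.58)² + (1.75)² + (-4.61)² + (4.27)² + (2.80)² + (-0.49)² + (-1.10)² = 76.9602.
Posterior: Inv-Gamma(9.6 + 12/2, 17.2 + 76.9602/2) = Inv-Gamma(15.60, 55.68010).
E[σ²|data] = β/(α−1) = 55.68010/14.60 = 3.8137.

3.8137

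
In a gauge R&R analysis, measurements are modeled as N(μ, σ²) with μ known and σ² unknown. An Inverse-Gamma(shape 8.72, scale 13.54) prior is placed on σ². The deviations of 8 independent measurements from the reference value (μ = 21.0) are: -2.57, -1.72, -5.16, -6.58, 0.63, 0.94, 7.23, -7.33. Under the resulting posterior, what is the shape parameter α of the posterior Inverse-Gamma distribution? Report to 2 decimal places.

With known mean μ and an Inverse-Gamma(α, β) prior on σ², the Normal likelihood is conjugate: posterior is Inv-Gamma(α + n/2, β + Σ(xᵢ−μ)²/2).
Σ(xᵢ−μ)² = (-2.57)² + (-1.72)² + (-5.16)² + (-6.58)² + (0.63)² + (0.94)² + (7.23)² + (-7.33)² = 186.7676.
Posterior: Inv-Gamma(8.72 + 8/2, 13.54 + 186.7676/2) = Inv-Gamma(12.72, 106.92380).
Posterior α = 12.72.

12.72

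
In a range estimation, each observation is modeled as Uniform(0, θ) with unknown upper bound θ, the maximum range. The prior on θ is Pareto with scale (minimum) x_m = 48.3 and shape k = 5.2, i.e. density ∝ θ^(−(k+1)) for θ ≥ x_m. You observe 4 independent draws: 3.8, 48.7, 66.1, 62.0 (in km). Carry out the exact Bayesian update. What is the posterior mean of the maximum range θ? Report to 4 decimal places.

A Pareto(scale x_m, shape k) prior on the upper bound θ of Uniform(0, θ) is conjugate: posterior is Pareto(max(x_m, max xᵢ), k + n).
Sample maximum = 66.1; prior scale x_m = 48.3 → posterior scale = max = 66.1.
Posterior shape = 5.2 + 4 = 9.2.
E[θ|data] = k·x_m/(k−1) = 9.2·66.1/8.2 = 74.1610.

74.1610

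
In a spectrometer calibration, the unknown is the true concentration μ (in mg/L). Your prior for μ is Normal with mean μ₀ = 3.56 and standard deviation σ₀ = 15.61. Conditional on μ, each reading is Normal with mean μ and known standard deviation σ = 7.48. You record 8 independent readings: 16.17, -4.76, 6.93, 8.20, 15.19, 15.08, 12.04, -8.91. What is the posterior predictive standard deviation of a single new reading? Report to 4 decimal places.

7.9214

For Normal data with known variance σ², a Normal(μ₀, σ₀²) prior on μ is conjugate. Posterior precision = 1/σ₀² + n/σ²; posterior mean is the precision-weighted average of μ₀ and x̄.
σ₀² = 15.61² = 243.6721, σ² = 7.48² = 55.9504; σ² + n·σ₀² = 55.9504 + 8·243.6721 = 2005.3272.
Posterior precision = 1/σ₀² + n/σ² = 1/243.6721 + 8/55.9504 = (σ² + n·σ₀²)/(σ₀²σ²) = 2005.3272/(243.6721·55.9504); posterior variance σₙ² = σ₀²σ²/(σ² + n·σ₀²) = 243.6721·55.9504/2005.3272 = 6.798667.
Predictive variance for one new observation = σₙ² + σ² = 243.6721·55.9504/2005.3272 + 55.9504 = σ²·(σ₀² + 2005.3272)/2005.3272 = 55.9504·2248.9993/2005.3272 = 62.749067; SD = √(55.9504·2248.9993/2005.3272) = 7.9214.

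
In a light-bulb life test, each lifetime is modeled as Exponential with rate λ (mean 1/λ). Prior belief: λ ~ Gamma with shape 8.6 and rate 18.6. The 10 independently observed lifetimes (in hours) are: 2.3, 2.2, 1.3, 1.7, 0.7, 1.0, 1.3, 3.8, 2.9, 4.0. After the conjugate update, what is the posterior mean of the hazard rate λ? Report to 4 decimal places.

0.4673

With a Gamma(shape α, rate β) prior on the exponential rate λ, the posterior after n observations with total T = Σxᵢ is Gamma(α+n, β+T).
Sum of observations T = 21.2 hours; n = 10.
Posterior: Gamma(8.6+10, 18.6+21.2) = Gamma(18.6, 39.8).
Posterior mean of λ = α/β = 18.6/39.8 = 0.4673.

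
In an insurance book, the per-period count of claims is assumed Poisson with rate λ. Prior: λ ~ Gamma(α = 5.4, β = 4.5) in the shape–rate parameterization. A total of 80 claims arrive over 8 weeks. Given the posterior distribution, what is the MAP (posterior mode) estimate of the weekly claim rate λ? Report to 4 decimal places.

With a Gamma(shape α, rate β) prior, the Poisson likelihood is conjugate: the posterior is Gamma(α + ΣXᵢ, β + n).
Posterior: Gamma(α+S, β+n) = Gamma(5.4+80, 4.5+8) = Gamma(85.4, 12.5).
Mode of Gamma(α,β) for α≥1 is (α−1)/β = 84.4/12.5 = 6.7520.

6.7520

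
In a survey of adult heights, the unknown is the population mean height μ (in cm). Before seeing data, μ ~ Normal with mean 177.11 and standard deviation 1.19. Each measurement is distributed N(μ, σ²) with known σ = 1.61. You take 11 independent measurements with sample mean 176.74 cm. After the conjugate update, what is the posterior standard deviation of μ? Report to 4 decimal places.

0.4495

For Normal data with known variance σ², a Normal(μ₀, σ₀²) prior on μ is conjugate. Posterior precision = 1/σ₀² + n/σ²; posterior mean is the precision-weighted average of μ₀ and x̄.
σ₀² = 1.19² = 1.4161, σ² = 1.61² = 2.5921; σ² + n·σ₀² = 2.5921 + 11·1.4161 = 18.1692.
Posterior precision = 1/σ₀² + n/σ² = 1/1.4161 + 11/2.5921 = (σ² + n·σ₀²)/(σ₀²σ²) = 18.1692/(1.4161·2.5921); posterior variance σₙ² = σ₀²σ²/(σ² + n·σ₀²) = 1.4161·2.5921/18.1692 = 0.202027.
Posterior SD = √σₙ² = √(1.4161·2.5921/18.1692) = 0.4495.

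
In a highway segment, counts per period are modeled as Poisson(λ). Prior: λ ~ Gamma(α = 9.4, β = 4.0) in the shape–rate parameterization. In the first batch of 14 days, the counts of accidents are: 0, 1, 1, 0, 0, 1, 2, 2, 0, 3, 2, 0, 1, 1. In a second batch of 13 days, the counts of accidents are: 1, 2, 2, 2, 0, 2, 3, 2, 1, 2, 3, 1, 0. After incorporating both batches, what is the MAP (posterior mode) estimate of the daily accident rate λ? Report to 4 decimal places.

With a Gamma(shape α, rate β) prior, the Poisson likelihood is conjugate: the posterior is Gamma(α + ΣXᵢ, β + n).
Batch 1: sum of counts S = 14 over n = 14 days.
After batch 1: Gamma(α+S, β+n) = Gamma(9.4+14, 4.0+14) = Gamma(23.4, 18.0).
Batch 2: sum of counts S = 21 over n = 13 days.
After batch 2: Gamma(α+S, β+n) = Gamma(23.4+21, 18.0+13) = Gamma(44.4, 31.0).
Mode of Gamma(α,β) for α≥1 is (α−1)/β = 43.4/31.0 = 1.4000.

1.4000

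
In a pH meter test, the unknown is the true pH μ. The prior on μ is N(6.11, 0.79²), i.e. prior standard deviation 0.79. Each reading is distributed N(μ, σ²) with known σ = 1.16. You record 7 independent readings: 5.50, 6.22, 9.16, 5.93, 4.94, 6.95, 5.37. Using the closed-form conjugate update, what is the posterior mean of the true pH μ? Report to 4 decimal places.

6.2520

For Normal data with known variance σ², a Normal(μ₀, σ₀²) prior on μ is conjugate. Posterior precision = 1/σ₀² + n/σ²; posterior mean is the precision-weighted average of μ₀ and x̄.
Σxᵢ = 5.50 + 6.22 + 9.16 + 5.93 + 4.94 + 6.95 + 5.37 = 44.07, so n·x̄ = 44.07.
σ₀² = 0.79² = 0.6241, σ² = 1.16² = 1.3456; σ² + n·σ₀² = 1.3456 + 7·0.6241 = 5.7143.
Posterior mean = (μ₀/σ₀² + n·x̄/σ²)/(1/σ₀² + n/σ²) = (σ²·μ₀ + σ₀²·n·x̄)/(σ² + n·σ₀²) = (1.3456·6.11 + 0.6241·44.07)/5.7143 = 35.725703/5.7143 = 6.2520.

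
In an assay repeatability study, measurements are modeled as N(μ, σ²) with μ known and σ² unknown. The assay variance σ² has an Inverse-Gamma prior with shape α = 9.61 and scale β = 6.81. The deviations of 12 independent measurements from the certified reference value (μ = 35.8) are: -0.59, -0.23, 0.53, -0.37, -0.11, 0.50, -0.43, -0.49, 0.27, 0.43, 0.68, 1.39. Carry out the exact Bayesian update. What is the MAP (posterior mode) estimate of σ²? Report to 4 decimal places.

0.5352

With known mean μ and an Inverse-Gamma(α, β) prior on σ², the Normal likelihood is conjugate: posterior is Inv-Gamma(α + n/2, β + Σ(xᵢ−μ)²/2).
Σ(xᵢ−μ)² = (-0.59)² + (-0.23)² + (0.53)² + (-0.37)² + (-0.11)² + (0.50)² + (-0.43)² + (-0.49)² + (0.27)² + (0.43)² + (0.68)² + (1.39)² = 4.1582.
Posterior: Inv-Gamma(9.61 + 12/2, 6.81 + 4.1582/2) = Inv-Gamma(15.61, 8.88910).
Mode = β/(α+1) = 8.88910/16.61 = 0.5352.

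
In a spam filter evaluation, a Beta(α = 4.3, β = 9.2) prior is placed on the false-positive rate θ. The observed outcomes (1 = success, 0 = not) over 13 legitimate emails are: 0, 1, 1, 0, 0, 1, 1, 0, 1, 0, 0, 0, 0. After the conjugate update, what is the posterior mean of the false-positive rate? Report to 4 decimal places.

0.3509

The Beta prior is conjugate to a Binomial/Bernoulli likelihood; the update adds successes to α and failures to β.
Posterior: Beta(α+k, β+n−k) = Beta(4.3+5, 9.2+8) = Beta(9.3, 17.2).
Posterior mean = α/(α+β) = 9.3/26.5 = 0.3509.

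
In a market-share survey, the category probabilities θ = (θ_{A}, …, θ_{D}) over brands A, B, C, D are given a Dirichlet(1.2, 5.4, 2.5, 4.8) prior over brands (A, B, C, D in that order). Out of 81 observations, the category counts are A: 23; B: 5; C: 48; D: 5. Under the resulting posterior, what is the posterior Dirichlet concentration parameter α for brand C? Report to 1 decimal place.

50.5

The Dirichlet prior is conjugate to the Multinomial likelihood: each posterior αⱼ = prior αⱼ + observed count nⱼ.
Posterior concentration: (24.2, 10.4, 50.5, 9.8), total = 94.9.
α_{C} = 2.5 + 48 = 50.5.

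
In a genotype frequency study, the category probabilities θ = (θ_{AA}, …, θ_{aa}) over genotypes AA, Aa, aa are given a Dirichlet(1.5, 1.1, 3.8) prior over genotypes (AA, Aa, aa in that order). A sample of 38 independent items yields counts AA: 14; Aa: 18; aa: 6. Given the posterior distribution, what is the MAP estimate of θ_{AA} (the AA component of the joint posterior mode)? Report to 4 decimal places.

0.3502

The Dirichlet prior is conjugate to the Multinomial likelihood: each posterior αⱼ = prior αⱼ + observed count nⱼ.
Posterior concentration: (15.5, 19.1, 9.8), total = 44.4.
Joint mode component: (α_{AA}−1)/(Σα−K) = 14.5/41.4 = 0.3502.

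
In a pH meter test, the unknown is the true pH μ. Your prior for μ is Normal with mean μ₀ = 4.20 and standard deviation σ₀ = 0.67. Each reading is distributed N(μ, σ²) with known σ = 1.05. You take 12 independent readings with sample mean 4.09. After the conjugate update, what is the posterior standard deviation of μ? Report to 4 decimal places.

0.2762

For Normal data with known variance σ², a Normal(μ₀, σ₀²) prior on μ is conjugate. Posterior precision = 1/σ₀² + n/σ²; posterior mean is the precision-weighted average of μ₀ and x̄.
σ₀² = 0.67² = 0.4489, σ² = 1.05² = 1.1025; σ² + n·σ₀² = 1.1025 + 12·0.4489 = 6.4893.
Posterior precision = 1/σ₀² + n/σ² = 1/0.4489 + 12/1.1025 = (σ² + n·σ₀²)/(σ₀²σ²) = 6.4893/(0.4489·1.1025); posterior variance σₙ² = σ₀²σ²/(σ² + n·σ₀²) = 0.4489·1.1025/6.4893 = 0.076266.
Posterior SD = √σₙ² = √(0.4489·1.1025/6.4893) = 0.2762.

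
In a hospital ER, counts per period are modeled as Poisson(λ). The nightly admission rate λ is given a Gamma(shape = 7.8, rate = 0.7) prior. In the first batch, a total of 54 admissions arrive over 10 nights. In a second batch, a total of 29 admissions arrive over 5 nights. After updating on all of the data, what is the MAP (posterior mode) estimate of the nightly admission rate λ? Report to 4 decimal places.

5.7197

With a Gamma(shape α, rate β) prior, the Poisson likelihood is conjugate: the posterior is Gamma(α + ΣXᵢ, β + n).
After batch 1: Gamma(α+S, β+n) = Gamma(7.8+54, 0.7+10) = Gamma(61.8, 10.7).
After batch 2: Gamma(α+S, β+n) = Gamma(61.8+29, 10.7+5) = Gamma(90.8, 15.7).
Mode of Gamma(α,β) for α≥1 is (α−1)/β = 89.8/15.7 = 5.7197.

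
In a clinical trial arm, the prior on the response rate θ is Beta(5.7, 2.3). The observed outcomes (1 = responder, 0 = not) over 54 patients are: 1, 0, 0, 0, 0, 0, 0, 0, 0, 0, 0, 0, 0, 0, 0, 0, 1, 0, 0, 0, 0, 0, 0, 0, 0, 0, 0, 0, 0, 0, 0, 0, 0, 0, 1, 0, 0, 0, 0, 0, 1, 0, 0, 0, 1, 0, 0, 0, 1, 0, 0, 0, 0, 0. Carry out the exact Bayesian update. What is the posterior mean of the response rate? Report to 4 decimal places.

0.1887

The Beta prior is conjugate to a Binomial/Bernoulli likelihood; the update adds successes to α and failures to β.
Posterior: Beta(α+k, β+n−k) = Beta(5.7+6, 2.3+48) = Beta(11.7, 50.3).
Posterior mean = α/(α+β) = 11.7/62.0 = 0.1887.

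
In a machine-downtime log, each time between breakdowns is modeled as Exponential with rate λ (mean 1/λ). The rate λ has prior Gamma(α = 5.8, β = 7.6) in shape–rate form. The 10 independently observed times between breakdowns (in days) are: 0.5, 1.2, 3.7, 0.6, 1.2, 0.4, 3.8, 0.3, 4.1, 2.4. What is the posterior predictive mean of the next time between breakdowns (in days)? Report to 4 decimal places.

With a Gamma(shape α, rate β) prior on the exponential rate λ, the posterior after n observations with total T = Σxᵢ is Gamma(α+n, β+T).
Sum of observations T = 18.2 days; n = 10.
Posterior: Gamma(5.8+10, 7.6+18.2) = Gamma(15.8, 25.8).
The predictive distribution for the next observation is Lomax; its mean is β/(α−1) = 25.8/14.8 = 1.7432.

1.7432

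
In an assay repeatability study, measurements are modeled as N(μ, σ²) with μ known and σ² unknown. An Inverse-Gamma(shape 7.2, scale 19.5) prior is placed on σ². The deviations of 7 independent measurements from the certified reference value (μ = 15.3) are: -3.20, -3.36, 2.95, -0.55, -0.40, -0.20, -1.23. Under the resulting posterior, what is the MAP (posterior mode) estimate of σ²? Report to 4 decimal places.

3.0448

With known mean μ and an Inverse-Gamma(α, β) prior on σ², the Normal likelihood is conjugate: posterior is Inv-Gamma(α + n/2, β + Σ(xᵢ−μ)²/2).
Σ(xᵢ−μ)² = (-3.20)² + (-3.36)² + (2.95)² + (-0.55)² + (-0.40)² + (-0.20)² + (-1.23)² = 32.2475.
Posterior: Inv-Gamma(7.2 + 7/2, 19.5 + 32.2475/2) = Inv-Gamma(10.70, 35.62375).
Mode = β/(α+1) = 35.62375/11.70 = 3.0448.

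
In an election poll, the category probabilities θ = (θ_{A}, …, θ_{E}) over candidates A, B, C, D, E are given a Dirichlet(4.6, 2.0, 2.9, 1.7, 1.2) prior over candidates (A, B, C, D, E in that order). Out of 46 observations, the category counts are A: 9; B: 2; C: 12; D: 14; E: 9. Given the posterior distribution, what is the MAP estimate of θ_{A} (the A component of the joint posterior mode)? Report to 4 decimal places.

0.2360

The Dirichlet prior is conjugate to the Multinomial likelihood: each posterior αⱼ = prior αⱼ + observed count nⱼ.
Posterior concentration: (13.6, 4.0, 14.9, 15.7, 10.2), total = 58.4.
Joint mode component: (α_{A}−1)/(Σα−K) = 12.6/53.4 = 0.2360.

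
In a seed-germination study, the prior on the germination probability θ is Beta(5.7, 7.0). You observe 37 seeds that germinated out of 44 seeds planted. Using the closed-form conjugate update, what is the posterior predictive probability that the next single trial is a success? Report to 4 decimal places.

The Beta prior is conjugate to a Binomial/Bernoulli likelihood; the update adds successes to α and failures to β.
Posterior: Beta(α+k, β+n−k) = Beta(5.7+37, 7.0+7) = Beta(42.7, 14.0).
For a single future Bernoulli trial, P(success | data) = α/(α+β) = 0.7531.

0.7531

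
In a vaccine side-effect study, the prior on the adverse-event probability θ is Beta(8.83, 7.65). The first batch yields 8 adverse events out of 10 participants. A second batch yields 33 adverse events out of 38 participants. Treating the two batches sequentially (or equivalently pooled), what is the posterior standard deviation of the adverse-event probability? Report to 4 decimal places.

The Beta prior is conjugate to a Binomial/Bernoulli likelihood; the update adds successes to α and failures to β.
After batch 1: Beta(8.83+8, 7.65+2) = Beta(16.83, 9.65).
After batch 2: Beta(16.83+33, 9.65+5) = Beta(49.83, 14.65).
Var = αβ/((α+β)²(α+β+1)) = 49.83·14.65/(64.48²·65.48) = 0.00268145; SD = √0.00268145 = 0.0518.

0.0518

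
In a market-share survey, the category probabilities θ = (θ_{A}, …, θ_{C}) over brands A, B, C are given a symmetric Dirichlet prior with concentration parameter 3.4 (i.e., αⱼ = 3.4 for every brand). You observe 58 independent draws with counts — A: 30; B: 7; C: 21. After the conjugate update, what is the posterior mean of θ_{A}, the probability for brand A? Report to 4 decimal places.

0.4897

The Dirichlet prior is conjugate to the Multinomial likelihood: each posterior αⱼ = prior αⱼ + observed count nⱼ.
Posterior concentration: (33.4, 10.4, 24.4), total = 68.2.
E[θ_{A}|data] = α_{A}/Σα = 33.4/68.2 = 0.4897.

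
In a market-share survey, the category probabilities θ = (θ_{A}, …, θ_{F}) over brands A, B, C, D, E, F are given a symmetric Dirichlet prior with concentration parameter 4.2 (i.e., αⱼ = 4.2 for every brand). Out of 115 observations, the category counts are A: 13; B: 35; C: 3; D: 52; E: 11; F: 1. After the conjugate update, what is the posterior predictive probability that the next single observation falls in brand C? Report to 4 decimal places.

0.0514

The Dirichlet prior is conjugate to the Multinomial likelihood: each posterior αⱼ = prior αⱼ + observed count nⱼ.
Posterior concentration: (17.2, 39.2, 7.2, 56.2, 15.2, 5.2), total = 140.2.
P(next = C | data) = α_{C}/Σα = 0.0514.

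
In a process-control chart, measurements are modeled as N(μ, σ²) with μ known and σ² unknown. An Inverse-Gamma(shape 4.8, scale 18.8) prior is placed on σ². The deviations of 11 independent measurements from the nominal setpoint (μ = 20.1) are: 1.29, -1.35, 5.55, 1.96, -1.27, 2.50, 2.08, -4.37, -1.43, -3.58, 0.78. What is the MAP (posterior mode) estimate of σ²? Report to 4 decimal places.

With known mean μ and an Inverse-Gamma(α, β) prior on σ², the Normal likelihood is conjugate: posterior is Inv-Gamma(α + n/2, β + Σ(xᵢ−μ)²/2).
Σ(xᵢ−μ)² = (1.29)² + (-1.35)² + (5.55)² + (1.96)² + (-1.27)² + (2.50)² + (2.08)² + (-4.37)² + (-1.43)² + (-3.58)² + (0.78)² = 84.8866.
Posterior: Inv-Gamma(4.8 + 11/2, 18.8 + 84.8866/2) = Inv-Gamma(10.30, 61.24330).
Mode = β/(α+1) = 61.24330/11.30 = 5.4198.

5.4198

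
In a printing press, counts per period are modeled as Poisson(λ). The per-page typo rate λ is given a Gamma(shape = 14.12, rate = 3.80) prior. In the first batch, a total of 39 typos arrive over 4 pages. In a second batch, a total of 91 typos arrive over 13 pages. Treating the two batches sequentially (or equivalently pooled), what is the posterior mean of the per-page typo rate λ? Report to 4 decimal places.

6.9288

With a Gamma(shape α, rate β) prior, the Poisson likelihood is conjugate: the posterior is Gamma(α + ΣXᵢ, β + n).
After batch 1: Gamma(α+S, β+n) = Gamma(14.12+39, 3.80+4) = Gamma(53.12, 7.80).
After batch 2: Gamma(α+S, β+n) = Gamma(53.12+91, 7.80+13) = Gamma(144.12, 20.80).
Posterior mean = α/β = 144.12/20.80 = 6.9288.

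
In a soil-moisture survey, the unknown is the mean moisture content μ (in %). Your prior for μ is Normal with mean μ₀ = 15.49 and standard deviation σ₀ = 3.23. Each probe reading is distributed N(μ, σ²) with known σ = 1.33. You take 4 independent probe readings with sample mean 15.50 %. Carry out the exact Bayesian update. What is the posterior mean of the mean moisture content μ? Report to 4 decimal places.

For Normal data with known variance σ², a Normal(μ₀, σ₀²) prior on μ is conjugate. Posterior precision = 1/σ₀² + n/σ²; posterior mean is the precision-weighted average of μ₀ and x̄.
n·x̄ = 4·15.50 = 62.
σ₀² = 3.23² = 10.4329, σ² = 1.33² = 1.7689; σ² + n·σ₀² = 1.7689 + 4·10.4329 = 43.5005.
Posterior mean = (μ₀/σ₀² + n·x̄/σ²)/(1/σ₀² + n/σ²) = (σ²·μ₀ + σ₀²·n·x̄)/(σ² + n·σ₀²) = (1.7689·15.49 + 10.4329·62)/43.5005 = 674.240061/43.5005 = 15.4996.

15.4996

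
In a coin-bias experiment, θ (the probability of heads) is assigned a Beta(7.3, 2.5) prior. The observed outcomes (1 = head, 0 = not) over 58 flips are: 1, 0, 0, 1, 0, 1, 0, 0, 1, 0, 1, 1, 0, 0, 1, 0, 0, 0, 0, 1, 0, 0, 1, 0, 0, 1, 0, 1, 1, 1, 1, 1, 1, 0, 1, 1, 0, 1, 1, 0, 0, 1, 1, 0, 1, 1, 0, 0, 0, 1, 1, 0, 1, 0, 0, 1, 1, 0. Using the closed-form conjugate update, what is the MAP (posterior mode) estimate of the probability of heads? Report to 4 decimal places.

The Beta prior is conjugate to a Binomial/Bernoulli likelihood; the update adds successes to α and failures to β.
Posterior: Beta(α+k, β+n−k) = Beta(7.3+29, 2.5+29) = Beta(36.3, 31.5).
Mode of Beta(a,b) for a,b>1 is (a−1)/(a+b−2) = 35.3/65.8 = 0.5365.

0.5365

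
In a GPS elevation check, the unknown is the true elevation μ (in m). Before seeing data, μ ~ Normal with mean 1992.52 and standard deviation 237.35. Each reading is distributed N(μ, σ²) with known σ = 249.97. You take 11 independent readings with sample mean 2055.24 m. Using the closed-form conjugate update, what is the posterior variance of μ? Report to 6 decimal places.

For Normal data with known variance σ², a Normal(μ₀, σ₀²) prior on μ is conjugate. Posterior precision = 1/σ₀² + n/σ²; posterior mean is the precision-weighted average of μ₀ and x̄.
σ₀² = 237.35² = 56335.0225, σ² = 249.97² = 62485.0009; σ² + n·σ₀² = 62485.0009 + 11·56335.0225 = 682170.2484.
Posterior precision = 1/σ₀² + n/σ² = 1/56335.0225 + 11/62485.0009 = (σ² + n·σ₀²)/(σ₀²σ²) = 682170.2484/(56335.0225·62485.0009); posterior variance σₙ² = σ₀²σ²/(σ² + n·σ₀²) = 56335.0225·62485.0009/682170.2484 = 5160.139921.

5160.139921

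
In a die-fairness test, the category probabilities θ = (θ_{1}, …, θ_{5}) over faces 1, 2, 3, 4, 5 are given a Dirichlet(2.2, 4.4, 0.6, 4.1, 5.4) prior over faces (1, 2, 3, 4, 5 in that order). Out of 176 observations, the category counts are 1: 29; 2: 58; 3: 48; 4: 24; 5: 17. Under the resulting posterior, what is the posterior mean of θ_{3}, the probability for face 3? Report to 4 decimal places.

The Dirichlet prior is conjugate to the Multinomial likelihood: each posterior αⱼ = prior αⱼ + observed count nⱼ.
Posterior concentration: (31.2, 62.4, 48.6, 28.1, 22.4), total = 192.7.
E[θ_{3}|data] = α_{3}/Σα = 48.6/192.7 = 0.2522.

0.2522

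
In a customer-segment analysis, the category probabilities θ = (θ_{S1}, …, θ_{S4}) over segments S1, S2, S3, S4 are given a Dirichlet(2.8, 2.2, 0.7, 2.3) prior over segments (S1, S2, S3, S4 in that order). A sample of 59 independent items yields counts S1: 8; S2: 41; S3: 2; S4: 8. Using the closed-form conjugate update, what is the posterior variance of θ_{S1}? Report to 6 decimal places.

The Dirichlet prior is conjugate to the Multinomial likelihood: each posterior αⱼ = prior αⱼ + observed count nⱼ.
Posterior concentration: (10.8, 43.2, 2.7, 10.3), total = 67.0.
Var[θ_j] = α_j(Σα−α_j)/((Σα)²(Σα+1)) = 10.8·56.2/(67.0²·68.0) = 0.001988.

0.001988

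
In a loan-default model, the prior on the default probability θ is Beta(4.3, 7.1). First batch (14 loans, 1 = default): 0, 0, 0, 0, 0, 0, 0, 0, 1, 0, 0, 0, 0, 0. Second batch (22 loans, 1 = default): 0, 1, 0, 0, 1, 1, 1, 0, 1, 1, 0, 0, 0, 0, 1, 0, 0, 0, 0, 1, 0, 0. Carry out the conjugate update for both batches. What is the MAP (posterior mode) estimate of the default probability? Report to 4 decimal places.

The Beta prior is conjugate to a Binomial/Bernoulli likelihood; the update adds successes to α and failures to β.
After batch 1: Beta(4.3+1, 7.1+13) = Beta(5.3, 20.1).
After batch 2: Beta(5.3+8, 20.1+14) = Beta(13.3, 34.1).
Mode of Beta(a,b) for a,b>1 is (a−1)/(a+b−2) = 12.3/45.4 = 0.2709.

0.2709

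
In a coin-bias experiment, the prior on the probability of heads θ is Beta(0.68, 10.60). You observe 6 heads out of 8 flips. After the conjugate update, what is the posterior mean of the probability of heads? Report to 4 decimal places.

0.3465

The Beta prior is conjugate to a Binomial/Bernoulli likelihood; the update adds successes to α and failures to β.
Posterior: Beta(α+k, β+n−k) = Beta(0.68+6, 10.60+2) = Beta(6.68, 12.60).
Posterior mean = α/(α+β) = 6.68/19.28 = 0.3465.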